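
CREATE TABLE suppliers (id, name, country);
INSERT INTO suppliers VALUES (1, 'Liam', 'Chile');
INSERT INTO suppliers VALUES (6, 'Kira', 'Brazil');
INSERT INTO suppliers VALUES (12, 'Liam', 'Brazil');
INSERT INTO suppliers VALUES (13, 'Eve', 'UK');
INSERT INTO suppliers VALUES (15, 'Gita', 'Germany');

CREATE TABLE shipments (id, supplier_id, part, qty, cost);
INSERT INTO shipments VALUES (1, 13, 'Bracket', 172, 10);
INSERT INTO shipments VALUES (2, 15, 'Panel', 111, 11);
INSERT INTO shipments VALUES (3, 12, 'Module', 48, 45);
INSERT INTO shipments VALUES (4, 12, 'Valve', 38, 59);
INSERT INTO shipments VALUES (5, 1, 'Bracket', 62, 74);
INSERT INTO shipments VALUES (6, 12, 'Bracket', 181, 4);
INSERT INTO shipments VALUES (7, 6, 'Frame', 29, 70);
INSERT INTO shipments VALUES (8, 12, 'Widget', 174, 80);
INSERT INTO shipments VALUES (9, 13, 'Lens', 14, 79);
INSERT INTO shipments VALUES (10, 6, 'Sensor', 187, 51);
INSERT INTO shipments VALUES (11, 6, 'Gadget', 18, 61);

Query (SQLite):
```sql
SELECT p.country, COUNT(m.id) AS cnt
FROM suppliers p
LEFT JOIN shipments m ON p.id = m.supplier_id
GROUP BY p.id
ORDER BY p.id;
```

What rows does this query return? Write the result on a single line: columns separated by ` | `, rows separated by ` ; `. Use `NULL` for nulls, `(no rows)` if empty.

LEFT JOIN keeps every suppliers row; unmatched ones get NULL for shipments columns.
Group by suppliers.id and compute COUNT(m.id). COUNT(col) of an all-NULL group is 0.
  1: ids {5} → COUNT(m.id)=1
  6: ids {7, 10, 11} → COUNT(m.id)=3
  12: ids {3, 4, 6, 8} → COUNT(m.id)=4
  13: ids {1, 9} → COUNT(m.id)=2
  15: ids {2} → COUNT(m.id)=1

Chile | 1 ; Brazil | 3 ; Brazil | 4 ; UK | 2 ; Germany | 1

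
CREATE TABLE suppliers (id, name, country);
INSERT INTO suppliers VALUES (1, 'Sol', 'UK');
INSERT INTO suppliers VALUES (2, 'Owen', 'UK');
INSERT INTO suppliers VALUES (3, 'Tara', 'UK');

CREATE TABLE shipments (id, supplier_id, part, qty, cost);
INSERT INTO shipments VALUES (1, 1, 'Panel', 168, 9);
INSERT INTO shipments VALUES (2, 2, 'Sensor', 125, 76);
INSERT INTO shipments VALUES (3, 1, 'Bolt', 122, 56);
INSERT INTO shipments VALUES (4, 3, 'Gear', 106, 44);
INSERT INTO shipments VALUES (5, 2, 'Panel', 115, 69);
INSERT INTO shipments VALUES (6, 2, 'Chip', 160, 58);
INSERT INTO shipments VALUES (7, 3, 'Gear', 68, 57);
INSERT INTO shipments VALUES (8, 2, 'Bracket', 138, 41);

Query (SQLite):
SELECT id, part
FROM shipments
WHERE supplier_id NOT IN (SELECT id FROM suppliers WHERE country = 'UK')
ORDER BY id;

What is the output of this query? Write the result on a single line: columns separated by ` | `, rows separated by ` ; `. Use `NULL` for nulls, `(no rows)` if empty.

Inner query: suppliers.id where country = 'UK'.
Outer: keep shipments rows whose supplier_id is not in that set.
Inner query → {1, 2, 3}

(no rows)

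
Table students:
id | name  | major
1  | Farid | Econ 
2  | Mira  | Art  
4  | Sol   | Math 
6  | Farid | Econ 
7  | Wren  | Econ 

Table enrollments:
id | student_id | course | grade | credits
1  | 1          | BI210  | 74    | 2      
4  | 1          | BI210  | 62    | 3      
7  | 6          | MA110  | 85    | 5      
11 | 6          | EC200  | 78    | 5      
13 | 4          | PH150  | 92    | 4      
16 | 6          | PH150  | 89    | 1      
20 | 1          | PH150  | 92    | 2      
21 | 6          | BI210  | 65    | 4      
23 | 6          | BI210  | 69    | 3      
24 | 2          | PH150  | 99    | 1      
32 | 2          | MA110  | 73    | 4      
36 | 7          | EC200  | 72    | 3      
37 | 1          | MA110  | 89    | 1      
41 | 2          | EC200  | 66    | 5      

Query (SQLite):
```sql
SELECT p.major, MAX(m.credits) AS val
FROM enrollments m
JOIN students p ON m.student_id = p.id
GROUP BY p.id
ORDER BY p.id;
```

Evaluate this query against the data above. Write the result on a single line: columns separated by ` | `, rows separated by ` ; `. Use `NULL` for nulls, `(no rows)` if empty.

Econ | 3 ; Art | 5 ; Math | 4 ; Econ | 5 ; Econ | 3

Join each enrollments row to its students via student_id.
Group joined rows by students.id; compute MAX(m.credits) per group.
  1: ids {1, 4, 20, 37} → MAX(m.credits)=3
  2: ids {24, 32, 41} → MAX(m.credits)=5
  4: ids {13} → MAX(m.credits)=4
  6: ids {7, 11, 16, 21, 23} → MAX(m.credits)=5
  7: ids {36} → MAX(m.credits)=3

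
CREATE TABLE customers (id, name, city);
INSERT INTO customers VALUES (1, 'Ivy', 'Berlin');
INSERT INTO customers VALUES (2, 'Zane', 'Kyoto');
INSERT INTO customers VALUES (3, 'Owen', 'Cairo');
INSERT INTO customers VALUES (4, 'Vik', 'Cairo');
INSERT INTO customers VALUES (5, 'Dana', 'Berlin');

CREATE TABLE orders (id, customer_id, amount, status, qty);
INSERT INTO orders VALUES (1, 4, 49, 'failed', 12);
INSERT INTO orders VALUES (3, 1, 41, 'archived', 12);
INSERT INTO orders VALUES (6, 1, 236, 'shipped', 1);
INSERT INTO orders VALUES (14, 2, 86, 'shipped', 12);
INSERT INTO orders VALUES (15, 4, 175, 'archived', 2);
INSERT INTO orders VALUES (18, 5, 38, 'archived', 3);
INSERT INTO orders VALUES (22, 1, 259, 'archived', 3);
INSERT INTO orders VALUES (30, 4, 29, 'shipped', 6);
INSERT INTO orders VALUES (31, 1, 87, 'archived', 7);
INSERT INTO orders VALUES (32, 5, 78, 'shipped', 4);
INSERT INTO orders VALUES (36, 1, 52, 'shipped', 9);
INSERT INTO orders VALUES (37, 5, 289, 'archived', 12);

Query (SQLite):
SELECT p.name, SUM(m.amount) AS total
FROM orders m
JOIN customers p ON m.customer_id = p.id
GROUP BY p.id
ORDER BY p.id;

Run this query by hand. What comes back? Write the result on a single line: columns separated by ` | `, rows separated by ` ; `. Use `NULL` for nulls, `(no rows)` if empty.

Ivy | 675 ; Zane | 86 ; Vik | 253 ; Dana | 405

Join each orders row to its customers via customer_id.
Group joined rows by customers.id; compute SUM(m.amount) per group.
  1: ids {3, 6, 22, 31, 36} → SUM(m.amount)=675
  2: ids {14} → SUM(m.amount)=86
  4: ids {1, 15, 30} → SUM(m.amount)=253
  5: ids {18, 32, 37} → SUM(m.amount)=405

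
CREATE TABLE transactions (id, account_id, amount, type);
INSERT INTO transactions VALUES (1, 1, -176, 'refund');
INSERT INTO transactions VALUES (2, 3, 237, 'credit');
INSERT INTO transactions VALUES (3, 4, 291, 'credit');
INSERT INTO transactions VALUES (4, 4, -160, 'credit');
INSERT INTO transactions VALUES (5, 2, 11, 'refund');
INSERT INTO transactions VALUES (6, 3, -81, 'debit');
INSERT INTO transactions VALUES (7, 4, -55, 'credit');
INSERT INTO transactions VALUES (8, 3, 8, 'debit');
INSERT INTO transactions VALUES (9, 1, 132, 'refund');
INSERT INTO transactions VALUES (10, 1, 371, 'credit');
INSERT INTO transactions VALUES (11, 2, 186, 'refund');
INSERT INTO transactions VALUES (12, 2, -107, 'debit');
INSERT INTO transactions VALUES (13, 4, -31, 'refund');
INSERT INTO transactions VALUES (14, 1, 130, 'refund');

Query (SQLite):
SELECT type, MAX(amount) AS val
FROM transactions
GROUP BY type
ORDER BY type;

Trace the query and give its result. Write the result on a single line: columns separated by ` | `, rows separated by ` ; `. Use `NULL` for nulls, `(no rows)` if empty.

credit | 371 ; debit | 8 ; refund | 186

Partition transactions by type; compute MAX(amount) within each group.
  credit: ids {2, 3, 4, 7, 10} → MAX(amount)=371
  debit: ids {6, 8, 12} → MAX(amount)=8
  refund: ids {1, 5, 9, 11, 13, 14} → MAX(amount)=186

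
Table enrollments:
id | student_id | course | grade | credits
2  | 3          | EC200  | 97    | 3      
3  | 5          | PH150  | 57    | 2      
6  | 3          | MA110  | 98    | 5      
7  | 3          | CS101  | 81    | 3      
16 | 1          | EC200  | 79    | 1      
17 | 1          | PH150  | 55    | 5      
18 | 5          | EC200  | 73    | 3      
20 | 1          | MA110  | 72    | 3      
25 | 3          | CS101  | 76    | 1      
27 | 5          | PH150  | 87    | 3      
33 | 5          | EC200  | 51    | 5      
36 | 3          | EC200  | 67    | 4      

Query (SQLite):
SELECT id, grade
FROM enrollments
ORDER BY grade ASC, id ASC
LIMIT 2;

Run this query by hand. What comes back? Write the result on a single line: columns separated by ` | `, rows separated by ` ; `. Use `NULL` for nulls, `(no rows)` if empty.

33 | 51 ; 17 | 55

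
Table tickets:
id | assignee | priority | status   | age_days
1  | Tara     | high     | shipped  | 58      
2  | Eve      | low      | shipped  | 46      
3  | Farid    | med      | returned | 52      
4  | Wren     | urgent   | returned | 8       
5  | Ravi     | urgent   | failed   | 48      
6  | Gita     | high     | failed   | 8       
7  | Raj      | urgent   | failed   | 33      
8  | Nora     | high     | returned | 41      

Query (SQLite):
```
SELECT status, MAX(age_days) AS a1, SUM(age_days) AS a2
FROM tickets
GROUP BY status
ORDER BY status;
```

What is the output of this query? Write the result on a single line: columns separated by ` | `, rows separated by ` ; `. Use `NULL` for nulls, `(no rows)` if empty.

failed | 48 | 89 ; returned | 52 | 101 ; shipped | 58 | 104

Group tickets by status.
Per group compute: MAX(age_days), SUM(age_days).
  failed: ids {5, 6, 7} → MAX(age_days)=48, SUM(age_days)=89
  returned: ids {3, 4, 8} → MAX(age_days)=52, SUM(age_days)=101
  shipped: ids {1, 2} → MAX(age_days)=58, SUM(age_days)=104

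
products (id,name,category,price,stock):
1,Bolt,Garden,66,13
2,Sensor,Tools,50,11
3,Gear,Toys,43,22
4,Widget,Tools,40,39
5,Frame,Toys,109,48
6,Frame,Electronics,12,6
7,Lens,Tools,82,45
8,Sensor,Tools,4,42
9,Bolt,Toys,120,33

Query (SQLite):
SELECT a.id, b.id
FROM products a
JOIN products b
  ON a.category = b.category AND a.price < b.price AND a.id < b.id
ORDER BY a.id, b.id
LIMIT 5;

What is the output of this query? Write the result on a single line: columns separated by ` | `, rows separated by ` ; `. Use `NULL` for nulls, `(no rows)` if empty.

Pairs (a,b) with same category, a.price < b.price, a.id < b.id.
category groups: Electronics:{6} Garden:{1} Tools:{2,4,7,8} Toys:{3,5,9}
Ordered by (a.id, b.id); first 5.

2 | 7 ; 3 | 5 ; 3 | 9 ; 4 | 7 ; 5 | 9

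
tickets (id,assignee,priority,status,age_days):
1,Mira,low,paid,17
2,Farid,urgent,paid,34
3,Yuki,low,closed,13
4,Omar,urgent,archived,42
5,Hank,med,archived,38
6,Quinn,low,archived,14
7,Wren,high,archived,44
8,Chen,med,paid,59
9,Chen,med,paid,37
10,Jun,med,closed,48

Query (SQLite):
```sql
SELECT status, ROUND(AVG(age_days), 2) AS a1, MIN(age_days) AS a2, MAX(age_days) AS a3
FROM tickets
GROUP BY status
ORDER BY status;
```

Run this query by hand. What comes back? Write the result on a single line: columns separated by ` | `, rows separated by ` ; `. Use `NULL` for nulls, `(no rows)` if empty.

archived | 34.5 | 14 | 44 ; closed | 30.5 | 13 | 48 ; paid | 36.75 | 17 | 59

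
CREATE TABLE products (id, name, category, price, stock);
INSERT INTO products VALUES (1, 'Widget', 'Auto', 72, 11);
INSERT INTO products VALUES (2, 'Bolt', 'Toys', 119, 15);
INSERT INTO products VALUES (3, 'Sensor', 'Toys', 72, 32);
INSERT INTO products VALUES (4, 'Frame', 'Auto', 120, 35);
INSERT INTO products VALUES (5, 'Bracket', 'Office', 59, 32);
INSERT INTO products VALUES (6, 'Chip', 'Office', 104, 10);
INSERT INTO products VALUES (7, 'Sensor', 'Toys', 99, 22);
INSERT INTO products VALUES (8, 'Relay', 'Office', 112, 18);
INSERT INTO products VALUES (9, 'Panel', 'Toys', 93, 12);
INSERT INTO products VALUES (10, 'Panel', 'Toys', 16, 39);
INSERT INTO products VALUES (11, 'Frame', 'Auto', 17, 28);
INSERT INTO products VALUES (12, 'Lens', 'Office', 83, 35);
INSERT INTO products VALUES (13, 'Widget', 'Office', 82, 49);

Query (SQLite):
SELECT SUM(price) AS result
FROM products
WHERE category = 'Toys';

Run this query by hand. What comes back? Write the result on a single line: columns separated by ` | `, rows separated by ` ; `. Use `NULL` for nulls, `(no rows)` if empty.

Rows where category='Toys' → price values: [119, 72, 99, 93, 16].
SUM of non-NULL values = 399.

399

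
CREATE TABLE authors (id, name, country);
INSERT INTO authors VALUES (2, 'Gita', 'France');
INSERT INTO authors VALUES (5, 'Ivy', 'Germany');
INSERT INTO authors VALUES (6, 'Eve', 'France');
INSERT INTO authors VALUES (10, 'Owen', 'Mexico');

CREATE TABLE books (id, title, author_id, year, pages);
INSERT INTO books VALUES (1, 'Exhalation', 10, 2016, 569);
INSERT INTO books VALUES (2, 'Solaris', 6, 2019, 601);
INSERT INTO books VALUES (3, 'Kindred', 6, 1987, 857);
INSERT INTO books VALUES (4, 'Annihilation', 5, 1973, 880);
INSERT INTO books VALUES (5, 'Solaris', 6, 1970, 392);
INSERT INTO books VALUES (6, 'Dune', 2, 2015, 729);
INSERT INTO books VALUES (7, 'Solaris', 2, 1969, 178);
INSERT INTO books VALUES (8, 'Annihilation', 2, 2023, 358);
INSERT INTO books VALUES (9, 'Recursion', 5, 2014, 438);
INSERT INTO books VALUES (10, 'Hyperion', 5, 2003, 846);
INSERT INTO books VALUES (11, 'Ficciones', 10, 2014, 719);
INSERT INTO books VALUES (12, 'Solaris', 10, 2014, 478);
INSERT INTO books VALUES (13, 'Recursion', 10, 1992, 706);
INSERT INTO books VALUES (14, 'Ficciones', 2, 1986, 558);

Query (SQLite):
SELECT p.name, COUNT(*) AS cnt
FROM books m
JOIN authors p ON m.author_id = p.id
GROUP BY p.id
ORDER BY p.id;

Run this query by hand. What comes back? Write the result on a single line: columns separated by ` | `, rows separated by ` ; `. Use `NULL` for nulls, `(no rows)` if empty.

Join each books row to its authors via author_id.
Group joined rows by authors.id; compute COUNT(*) per group.
  2: ids {6, 7, 8, 14} → COUNT(*)=4
  5: ids {4, 9, 10} → COUNT(*)=3
  6: ids {2, 3, 5} → COUNT(*)=3
  10: ids {1, 11, 12, 13} → COUNT(*)=4

Gita | 4 ; Ivy | 3 ; Eve | 3 ; Owen | 4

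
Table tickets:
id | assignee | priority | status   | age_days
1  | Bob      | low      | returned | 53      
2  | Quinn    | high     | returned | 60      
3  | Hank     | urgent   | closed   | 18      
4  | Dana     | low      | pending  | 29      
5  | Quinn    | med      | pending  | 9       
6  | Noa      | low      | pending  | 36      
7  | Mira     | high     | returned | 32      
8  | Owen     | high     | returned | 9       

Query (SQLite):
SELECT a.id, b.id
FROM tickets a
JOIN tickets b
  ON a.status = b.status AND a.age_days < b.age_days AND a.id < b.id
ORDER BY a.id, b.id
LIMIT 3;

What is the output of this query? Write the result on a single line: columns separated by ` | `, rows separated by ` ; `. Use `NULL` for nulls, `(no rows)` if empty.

1 | 2 ; 4 | 6 ; 5 | 6

Pairs (a,b) with same status, a.age_days < b.age_days, a.id < b.id.
status groups: closed:{3} pending:{4,5,6} returned:{1,2,7,8}
Ordered by (a.id, b.id); first 3.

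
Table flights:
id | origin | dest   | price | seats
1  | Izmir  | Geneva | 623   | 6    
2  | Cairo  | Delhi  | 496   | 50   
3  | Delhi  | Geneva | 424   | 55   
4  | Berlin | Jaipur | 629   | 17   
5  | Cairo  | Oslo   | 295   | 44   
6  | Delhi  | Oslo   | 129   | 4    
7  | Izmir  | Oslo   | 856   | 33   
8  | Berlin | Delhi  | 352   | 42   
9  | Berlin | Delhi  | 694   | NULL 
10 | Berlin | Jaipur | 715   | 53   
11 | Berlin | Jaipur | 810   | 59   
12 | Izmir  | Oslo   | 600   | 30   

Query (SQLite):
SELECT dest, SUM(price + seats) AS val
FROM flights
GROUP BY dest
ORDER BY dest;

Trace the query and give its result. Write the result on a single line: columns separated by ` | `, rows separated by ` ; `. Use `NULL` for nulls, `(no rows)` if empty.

For each row compute price + seats.
Group by dest; take SUM of the expression per group.
  Delhi: ids {2, 8, 9} → SUM(price + seats)=940
  Geneva: ids {1, 3} → SUM(price + seats)=1108
  Jaipur: ids {4, 10, 11} → SUM(price + seats)=2283
  Oslo: ids {5, 6, 7, 12} → SUM(price + seats)=1991

Delhi | 940 ; Geneva | 1108 ; Jaipur | 2283 ; Oslo | 1991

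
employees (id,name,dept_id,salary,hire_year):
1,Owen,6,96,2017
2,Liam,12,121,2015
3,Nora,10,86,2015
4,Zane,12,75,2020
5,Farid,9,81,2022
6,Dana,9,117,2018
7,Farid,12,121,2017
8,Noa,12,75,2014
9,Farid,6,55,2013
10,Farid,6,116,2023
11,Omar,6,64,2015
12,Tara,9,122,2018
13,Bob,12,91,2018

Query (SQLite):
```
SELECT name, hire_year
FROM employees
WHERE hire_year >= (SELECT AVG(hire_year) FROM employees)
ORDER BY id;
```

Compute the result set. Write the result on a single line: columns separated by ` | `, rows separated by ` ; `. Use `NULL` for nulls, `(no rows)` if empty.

Scalar subquery: AVG(hire_year) over all employees rows = 2017.307692 (≈; comparison uses full precision).
Keep rows where hire_year >= that value.

Zane | 2020 ; Farid | 2022 ; Dana | 2018 ; Farid | 2023 ; Tara | 2018 ; Bob | 2018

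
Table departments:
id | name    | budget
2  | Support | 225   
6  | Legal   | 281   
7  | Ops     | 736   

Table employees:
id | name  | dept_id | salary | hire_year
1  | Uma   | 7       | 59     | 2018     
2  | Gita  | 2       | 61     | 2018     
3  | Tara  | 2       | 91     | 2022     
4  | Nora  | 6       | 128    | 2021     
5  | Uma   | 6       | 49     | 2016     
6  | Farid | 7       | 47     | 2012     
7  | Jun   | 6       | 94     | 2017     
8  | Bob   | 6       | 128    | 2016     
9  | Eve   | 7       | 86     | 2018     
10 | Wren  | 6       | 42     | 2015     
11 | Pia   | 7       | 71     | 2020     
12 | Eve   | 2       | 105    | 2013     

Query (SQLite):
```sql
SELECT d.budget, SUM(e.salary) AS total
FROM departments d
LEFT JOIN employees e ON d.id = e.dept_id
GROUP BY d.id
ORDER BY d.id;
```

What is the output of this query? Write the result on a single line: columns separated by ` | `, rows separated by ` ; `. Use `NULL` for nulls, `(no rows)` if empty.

225 | 257 ; 281 | 441 ; 736 | 263

LEFT JOIN keeps every departments row; unmatched ones get NULL for employees columns.
Group by departments.id and compute SUM(e.salary). SUM over an all-NULL group is NULL.
  2: ids {2, 3, 12} → SUM(e.salary)=257
  6: ids {4, 5, 7, 8, 10} → SUM(e.salary)=441
  7: ids {1, 6, 9, 11} → SUM(e.salary)=263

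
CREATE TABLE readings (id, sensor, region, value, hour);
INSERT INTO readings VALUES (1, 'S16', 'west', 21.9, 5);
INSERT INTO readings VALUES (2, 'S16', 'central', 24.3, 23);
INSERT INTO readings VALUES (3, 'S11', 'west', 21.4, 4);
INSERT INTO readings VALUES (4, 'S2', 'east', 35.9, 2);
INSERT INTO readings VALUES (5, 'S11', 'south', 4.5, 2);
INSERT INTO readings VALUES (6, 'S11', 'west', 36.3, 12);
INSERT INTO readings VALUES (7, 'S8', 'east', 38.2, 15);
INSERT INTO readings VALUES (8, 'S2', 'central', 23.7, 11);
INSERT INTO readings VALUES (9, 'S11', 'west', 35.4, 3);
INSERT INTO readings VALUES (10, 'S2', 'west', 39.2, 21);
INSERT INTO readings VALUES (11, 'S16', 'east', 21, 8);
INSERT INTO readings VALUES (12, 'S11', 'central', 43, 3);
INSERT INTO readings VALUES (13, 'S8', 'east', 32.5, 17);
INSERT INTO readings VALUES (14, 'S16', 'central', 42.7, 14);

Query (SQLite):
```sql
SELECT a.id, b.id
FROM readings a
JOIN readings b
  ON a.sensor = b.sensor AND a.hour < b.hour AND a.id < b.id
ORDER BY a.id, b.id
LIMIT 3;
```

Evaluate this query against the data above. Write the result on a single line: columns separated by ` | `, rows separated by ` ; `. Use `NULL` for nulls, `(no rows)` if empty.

1 | 2 ; 1 | 11 ; 1 | 14

Pairs (a,b) with same sensor, a.hour < b.hour, a.id < b.id.
sensor groups: S11:{3,5,6,9,12} S16:{1,2,11,14} S2:{4,8,10} S8:{7,13}
Ordered by (a.id, b.id); first 3.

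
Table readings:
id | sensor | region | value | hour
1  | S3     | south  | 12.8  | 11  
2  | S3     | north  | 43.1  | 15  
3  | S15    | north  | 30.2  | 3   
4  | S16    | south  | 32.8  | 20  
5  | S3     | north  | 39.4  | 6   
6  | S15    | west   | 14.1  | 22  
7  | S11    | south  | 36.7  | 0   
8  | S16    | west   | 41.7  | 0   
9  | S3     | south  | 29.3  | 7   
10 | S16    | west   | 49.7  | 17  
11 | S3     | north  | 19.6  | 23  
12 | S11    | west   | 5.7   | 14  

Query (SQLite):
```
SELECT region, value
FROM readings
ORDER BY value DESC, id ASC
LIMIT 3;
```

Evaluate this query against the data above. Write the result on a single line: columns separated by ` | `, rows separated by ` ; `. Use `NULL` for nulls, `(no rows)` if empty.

Sort by value desc, tiebreak id asc: (49.7, id=10), (43.1, id=2), (41.7, id=8), (39.4, id=5), (36.7, id=7), (32.8, id=4) …. Take first 3.

west | 49.7 ; north | 43.1 ; west | 41.7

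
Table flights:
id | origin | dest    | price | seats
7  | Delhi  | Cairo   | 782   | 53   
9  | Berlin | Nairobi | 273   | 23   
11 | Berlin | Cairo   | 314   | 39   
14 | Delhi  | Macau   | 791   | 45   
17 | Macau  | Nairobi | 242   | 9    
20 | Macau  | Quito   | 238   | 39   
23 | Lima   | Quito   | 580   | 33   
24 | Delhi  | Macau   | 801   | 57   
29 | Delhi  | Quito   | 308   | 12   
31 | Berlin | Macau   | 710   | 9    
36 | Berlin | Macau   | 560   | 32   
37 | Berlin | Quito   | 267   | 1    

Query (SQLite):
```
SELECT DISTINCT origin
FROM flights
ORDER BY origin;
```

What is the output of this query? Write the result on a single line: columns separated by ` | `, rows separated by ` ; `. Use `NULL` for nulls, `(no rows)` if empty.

Berlin ; Delhi ; Lima ; Macau

Collect distinct origin values from flights.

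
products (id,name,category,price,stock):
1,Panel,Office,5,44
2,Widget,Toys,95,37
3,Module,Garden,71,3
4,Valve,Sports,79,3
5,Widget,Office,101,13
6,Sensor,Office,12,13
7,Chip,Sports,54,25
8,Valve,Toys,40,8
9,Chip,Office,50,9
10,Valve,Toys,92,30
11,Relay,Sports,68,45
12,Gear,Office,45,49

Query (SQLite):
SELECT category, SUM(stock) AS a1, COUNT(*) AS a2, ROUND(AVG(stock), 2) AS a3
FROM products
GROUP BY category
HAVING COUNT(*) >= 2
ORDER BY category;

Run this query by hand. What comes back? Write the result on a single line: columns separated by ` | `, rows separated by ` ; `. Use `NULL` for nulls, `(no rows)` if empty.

Group products by category.
Per group compute: SUM(stock), COUNT(*), ROUND(AVG(stock), 2).
HAVING: drop groups with fewer than 2 rows.
  Garden: ids {3} → SUM(stock)=3, COUNT(*)=1, ROUND(AVG(stock), 2)=3
  Office: ids {1, 5, 6, 9, 12} → SUM(stock)=128, COUNT(*)=5, ROUND(AVG(stock), 2)=25.6
  Sports: ids {4, 7, 11} → SUM(stock)=73, COUNT(*)=3, ROUND(AVG(stock), 2)=24.33
  Toys: ids {2, 8, 10} → SUM(stock)=75, COUNT(*)=3, ROUND(AVG(stock), 2)=25

Office | 128 | 5 | 25.6 ; Sports | 73 | 3 | 24.33 ; Toys | 75 | 3 | 25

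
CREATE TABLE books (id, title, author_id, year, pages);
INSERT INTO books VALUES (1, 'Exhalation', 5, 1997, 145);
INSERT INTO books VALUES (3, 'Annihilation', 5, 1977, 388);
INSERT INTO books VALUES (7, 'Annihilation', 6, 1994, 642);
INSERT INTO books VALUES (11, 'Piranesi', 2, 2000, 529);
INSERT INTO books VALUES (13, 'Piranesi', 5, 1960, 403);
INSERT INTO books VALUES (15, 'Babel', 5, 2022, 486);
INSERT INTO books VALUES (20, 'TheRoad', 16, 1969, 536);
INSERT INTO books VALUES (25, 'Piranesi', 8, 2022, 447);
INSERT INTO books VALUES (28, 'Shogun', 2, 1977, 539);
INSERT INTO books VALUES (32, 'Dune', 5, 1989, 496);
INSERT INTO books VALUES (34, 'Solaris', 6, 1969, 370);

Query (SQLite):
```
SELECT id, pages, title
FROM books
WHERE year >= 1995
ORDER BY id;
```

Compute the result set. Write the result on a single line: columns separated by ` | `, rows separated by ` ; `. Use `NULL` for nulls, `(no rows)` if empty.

year >= 1995: ids {1, 11, 15, 25}

1 | 145 | Exhalation ; 11 | 529 | Piranesi ; 15 | 486 | Babel ; 25 | 447 | Piranesi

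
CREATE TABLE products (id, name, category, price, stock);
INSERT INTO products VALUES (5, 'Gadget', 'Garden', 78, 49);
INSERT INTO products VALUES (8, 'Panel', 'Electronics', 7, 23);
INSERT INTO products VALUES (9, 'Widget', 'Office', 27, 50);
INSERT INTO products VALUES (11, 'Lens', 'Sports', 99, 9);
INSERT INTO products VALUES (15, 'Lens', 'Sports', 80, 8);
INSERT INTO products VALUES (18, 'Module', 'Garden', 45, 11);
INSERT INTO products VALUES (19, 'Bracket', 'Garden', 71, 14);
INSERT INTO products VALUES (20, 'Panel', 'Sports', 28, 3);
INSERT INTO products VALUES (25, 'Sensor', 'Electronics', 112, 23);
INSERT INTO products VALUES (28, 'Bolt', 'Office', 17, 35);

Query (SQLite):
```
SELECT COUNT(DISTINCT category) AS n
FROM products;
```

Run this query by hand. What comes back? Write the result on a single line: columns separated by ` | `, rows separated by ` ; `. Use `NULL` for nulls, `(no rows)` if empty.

4

Count distinct non-NULL category values.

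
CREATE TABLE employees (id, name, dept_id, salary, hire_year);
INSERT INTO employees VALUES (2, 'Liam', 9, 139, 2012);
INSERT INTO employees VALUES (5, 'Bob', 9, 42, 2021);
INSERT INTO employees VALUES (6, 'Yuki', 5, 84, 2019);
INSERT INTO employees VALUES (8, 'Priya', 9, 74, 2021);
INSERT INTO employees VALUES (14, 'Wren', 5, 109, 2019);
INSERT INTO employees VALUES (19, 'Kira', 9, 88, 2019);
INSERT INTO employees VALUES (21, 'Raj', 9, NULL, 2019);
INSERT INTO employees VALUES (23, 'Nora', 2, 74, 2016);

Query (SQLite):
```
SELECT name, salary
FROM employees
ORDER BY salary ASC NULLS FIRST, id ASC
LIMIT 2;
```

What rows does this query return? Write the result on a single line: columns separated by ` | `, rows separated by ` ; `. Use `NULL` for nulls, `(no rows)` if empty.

Sort by salary asc, tiebreak id asc: (NULL, id=21), (42, id=5), (74, id=8), (74, id=23), (84, id=6) …. Take first 2.
NULLS FIRST: NULL salary rows go before all non-NULL rows (among themselves ordered by id asc).

Raj | NULL ; Bob | 42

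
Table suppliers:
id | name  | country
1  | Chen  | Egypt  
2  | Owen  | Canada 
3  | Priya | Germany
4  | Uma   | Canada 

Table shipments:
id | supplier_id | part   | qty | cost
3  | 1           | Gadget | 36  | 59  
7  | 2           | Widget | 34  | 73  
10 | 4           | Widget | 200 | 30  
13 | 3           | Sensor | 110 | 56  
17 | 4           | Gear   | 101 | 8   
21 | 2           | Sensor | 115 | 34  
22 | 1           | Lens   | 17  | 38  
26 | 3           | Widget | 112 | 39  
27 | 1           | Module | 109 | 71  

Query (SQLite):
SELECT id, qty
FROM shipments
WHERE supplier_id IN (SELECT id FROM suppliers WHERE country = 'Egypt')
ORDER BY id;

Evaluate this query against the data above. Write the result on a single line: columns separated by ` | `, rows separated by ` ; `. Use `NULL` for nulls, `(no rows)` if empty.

3 | 36 ; 22 | 17 ; 27 | 109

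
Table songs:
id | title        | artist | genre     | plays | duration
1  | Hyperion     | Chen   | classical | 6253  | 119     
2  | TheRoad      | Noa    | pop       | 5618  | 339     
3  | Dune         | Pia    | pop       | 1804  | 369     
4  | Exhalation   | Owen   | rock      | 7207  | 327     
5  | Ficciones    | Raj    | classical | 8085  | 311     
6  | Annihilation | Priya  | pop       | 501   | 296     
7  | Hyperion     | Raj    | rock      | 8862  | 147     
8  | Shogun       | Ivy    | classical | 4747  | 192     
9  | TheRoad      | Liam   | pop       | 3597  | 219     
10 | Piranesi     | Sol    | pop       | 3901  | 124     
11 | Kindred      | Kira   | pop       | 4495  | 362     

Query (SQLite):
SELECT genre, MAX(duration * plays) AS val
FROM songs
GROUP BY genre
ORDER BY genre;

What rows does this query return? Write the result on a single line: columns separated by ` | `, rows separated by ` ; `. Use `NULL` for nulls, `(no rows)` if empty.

For each row compute duration * plays.
Group by genre; take MAX of the expression per group.
  classical: ids {1, 5, 8} → MAX(duration * plays)=2514435
  pop: ids {2, 3, 6, 9, 10, 11} → MAX(duration * plays)=1904502
  rock: ids {4, 7} → MAX(duration * plays)=2356689

classical | 2514435 ; pop | 1904502 ; rock | 2356689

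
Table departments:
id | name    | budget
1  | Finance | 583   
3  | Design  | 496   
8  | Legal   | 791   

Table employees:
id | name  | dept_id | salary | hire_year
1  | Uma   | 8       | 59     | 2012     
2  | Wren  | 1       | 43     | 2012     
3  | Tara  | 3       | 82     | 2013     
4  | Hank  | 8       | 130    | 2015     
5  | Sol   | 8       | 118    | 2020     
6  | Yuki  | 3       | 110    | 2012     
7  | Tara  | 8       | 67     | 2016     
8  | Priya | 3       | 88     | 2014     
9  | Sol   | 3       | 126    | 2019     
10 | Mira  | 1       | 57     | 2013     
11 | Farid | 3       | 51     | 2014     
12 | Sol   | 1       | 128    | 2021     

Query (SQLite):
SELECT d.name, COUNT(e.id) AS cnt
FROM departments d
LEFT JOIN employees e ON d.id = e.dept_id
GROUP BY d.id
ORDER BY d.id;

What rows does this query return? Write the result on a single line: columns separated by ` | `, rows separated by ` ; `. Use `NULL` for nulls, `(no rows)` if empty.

Finance | 3 ; Design | 5 ; Legal | 4

LEFT JOIN keeps every departments row; unmatched ones get NULL for employees columns.
Group by departments.id and compute COUNT(e.id). COUNT(col) of an all-NULL group is 0.
  1: ids {2, 10, 12} → COUNT(e.id)=3
  3: ids {3, 6, 8, 9, 11} → COUNT(e.id)=5
  8: ids {1, 4, 5, 7} → COUNT(e.id)=4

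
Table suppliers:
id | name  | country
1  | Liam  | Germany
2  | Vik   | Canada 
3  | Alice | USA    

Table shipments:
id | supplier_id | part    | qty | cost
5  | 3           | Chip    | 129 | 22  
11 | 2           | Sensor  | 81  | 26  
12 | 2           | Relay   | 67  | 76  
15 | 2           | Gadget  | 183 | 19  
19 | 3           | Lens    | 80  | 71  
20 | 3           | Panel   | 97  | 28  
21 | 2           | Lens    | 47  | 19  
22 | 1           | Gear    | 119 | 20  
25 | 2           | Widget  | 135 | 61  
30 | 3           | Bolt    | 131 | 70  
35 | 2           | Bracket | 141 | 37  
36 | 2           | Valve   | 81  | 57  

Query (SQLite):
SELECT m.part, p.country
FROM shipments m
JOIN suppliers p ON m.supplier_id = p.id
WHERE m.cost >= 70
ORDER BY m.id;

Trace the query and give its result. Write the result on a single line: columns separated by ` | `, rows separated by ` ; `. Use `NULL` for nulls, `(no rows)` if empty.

Relay | Canada ; Lens | USA ; Bolt | USA

Each shipments row matches the suppliers row where supplier_id = suppliers.id.
Then keep rows with m.cost >= 70.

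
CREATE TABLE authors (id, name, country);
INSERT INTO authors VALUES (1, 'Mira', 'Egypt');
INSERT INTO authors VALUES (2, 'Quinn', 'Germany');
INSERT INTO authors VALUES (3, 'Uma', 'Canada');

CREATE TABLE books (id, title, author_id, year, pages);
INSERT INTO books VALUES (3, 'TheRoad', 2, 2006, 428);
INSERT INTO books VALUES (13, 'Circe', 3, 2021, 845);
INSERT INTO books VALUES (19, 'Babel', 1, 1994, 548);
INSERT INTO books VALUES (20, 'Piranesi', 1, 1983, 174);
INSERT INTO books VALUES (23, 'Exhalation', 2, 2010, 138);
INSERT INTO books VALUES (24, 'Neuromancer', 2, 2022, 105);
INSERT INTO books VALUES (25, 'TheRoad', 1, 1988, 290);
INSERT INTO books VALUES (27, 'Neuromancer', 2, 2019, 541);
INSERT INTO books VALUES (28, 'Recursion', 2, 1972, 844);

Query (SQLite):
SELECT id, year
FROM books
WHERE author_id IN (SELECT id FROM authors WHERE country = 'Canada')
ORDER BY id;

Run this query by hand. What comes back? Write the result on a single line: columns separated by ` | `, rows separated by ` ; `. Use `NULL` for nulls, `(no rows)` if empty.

Inner query: authors.id where country = 'Canada'.
Outer: keep books rows whose author_id is in that set.
Inner query → {3}

13 | 2021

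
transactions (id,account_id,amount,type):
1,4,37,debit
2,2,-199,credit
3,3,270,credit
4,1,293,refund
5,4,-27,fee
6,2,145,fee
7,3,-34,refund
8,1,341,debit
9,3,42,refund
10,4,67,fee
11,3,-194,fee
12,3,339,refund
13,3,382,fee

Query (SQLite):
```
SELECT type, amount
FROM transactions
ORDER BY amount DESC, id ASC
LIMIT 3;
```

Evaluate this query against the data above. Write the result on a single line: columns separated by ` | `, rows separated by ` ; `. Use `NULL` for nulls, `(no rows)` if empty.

Sort by amount desc, tiebreak id asc: (382, id=13), (341, id=8), (339, id=12), (293, id=4), (270, id=3), (145, id=6) …. Take first 3.

fee | 382 ; debit | 341 ; refund | 339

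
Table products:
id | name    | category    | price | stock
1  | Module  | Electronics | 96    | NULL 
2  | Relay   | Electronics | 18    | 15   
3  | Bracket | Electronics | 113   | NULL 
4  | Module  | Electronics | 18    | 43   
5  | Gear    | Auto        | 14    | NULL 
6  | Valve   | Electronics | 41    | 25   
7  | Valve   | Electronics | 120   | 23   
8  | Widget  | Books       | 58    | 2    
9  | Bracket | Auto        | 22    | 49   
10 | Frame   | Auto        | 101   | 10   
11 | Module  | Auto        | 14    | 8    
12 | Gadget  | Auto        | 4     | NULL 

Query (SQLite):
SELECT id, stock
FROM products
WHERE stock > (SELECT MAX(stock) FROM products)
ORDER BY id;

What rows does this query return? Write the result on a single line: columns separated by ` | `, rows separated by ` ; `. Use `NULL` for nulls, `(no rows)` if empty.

Scalar subquery: MAX(stock) over all products rows = 49.
Keep rows where stock > that value.

(no rows)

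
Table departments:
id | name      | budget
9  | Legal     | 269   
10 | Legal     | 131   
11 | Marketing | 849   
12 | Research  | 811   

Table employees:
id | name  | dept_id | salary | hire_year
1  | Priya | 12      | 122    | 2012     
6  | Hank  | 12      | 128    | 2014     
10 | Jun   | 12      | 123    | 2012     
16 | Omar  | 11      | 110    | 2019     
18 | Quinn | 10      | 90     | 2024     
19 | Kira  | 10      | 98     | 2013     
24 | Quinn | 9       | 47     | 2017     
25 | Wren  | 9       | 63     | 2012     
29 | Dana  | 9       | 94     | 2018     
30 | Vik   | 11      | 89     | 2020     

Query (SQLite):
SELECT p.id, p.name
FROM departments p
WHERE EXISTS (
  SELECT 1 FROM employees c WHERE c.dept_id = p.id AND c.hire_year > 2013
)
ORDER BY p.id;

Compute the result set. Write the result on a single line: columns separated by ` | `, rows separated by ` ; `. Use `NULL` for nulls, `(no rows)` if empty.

For each departments row, check whether any employees with matching dept_id has hire_year > 2013.
Keep rows where that is true.

9 | Legal ; 10 | Legal ; 11 | Marketing ; 12 | Research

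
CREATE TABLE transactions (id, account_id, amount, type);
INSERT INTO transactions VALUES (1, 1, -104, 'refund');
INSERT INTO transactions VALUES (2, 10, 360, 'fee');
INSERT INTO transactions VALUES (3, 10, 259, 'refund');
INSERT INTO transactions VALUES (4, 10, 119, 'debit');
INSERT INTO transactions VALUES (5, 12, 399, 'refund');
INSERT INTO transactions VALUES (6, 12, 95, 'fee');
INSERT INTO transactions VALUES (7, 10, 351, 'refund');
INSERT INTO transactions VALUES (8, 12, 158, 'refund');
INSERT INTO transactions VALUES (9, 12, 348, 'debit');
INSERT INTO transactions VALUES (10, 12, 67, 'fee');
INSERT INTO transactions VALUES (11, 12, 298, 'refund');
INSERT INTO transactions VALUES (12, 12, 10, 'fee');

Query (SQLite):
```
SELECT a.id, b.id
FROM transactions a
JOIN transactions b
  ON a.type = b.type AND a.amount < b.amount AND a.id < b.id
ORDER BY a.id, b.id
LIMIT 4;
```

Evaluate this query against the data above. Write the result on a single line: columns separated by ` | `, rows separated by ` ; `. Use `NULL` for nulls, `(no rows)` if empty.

1 | 3 ; 1 | 5 ; 1 | 7 ; 1 | 8

Pairs (a,b) with same type, a.amount < b.amount, a.id < b.id.
type groups: debit:{4,9} fee:{2,6,10,12} refund:{1,3,5,7,8,11}
Ordered by (a.id, b.id); first 4.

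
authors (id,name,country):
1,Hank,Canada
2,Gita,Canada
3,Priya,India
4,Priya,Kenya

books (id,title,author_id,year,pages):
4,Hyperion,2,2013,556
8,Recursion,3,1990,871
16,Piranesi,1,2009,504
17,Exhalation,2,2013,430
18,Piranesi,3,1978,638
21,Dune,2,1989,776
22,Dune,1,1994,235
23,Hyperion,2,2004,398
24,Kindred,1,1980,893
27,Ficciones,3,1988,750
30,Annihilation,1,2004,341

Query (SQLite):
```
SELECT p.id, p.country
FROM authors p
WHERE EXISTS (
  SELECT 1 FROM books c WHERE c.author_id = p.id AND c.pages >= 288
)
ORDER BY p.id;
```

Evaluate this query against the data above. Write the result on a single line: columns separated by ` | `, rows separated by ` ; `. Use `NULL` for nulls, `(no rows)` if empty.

For each authors row, check whether any books with matching author_id has pages >= 288.
Keep rows where that is true.

1 | Canada ; 2 | Canada ; 3 | India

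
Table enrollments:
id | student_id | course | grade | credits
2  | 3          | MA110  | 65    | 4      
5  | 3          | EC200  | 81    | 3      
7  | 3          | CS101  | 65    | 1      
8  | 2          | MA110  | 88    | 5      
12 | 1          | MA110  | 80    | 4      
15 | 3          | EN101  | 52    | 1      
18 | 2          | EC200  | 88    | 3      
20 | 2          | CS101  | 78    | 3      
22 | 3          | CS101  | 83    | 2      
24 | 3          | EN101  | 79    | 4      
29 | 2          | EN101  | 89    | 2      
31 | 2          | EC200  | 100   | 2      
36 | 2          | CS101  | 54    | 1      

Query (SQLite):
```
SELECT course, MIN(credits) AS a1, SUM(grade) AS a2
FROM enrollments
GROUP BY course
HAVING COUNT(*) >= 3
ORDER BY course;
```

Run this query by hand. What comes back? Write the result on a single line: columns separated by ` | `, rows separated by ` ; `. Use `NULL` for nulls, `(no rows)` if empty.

Group enrollments by course.
Per group compute: MIN(credits), SUM(grade).
HAVING: drop groups with fewer than 3 rows.
  CS101: ids {7, 20, 22, 36} → MIN(credits)=1, SUM(grade)=280
  EC200: ids {5, 18, 31} → MIN(credits)=2, SUM(grade)=269
  EN101: ids {15, 24, 29} → MIN(credits)=1, SUM(grade)=220
  MA110: ids {2, 8, 12} → MIN(credits)=4, SUM(grade)=233

CS101 | 1 | 280 ; EC200 | 2 | 269 ; EN101 | 1 | 220 ; MA110 | 4 | 233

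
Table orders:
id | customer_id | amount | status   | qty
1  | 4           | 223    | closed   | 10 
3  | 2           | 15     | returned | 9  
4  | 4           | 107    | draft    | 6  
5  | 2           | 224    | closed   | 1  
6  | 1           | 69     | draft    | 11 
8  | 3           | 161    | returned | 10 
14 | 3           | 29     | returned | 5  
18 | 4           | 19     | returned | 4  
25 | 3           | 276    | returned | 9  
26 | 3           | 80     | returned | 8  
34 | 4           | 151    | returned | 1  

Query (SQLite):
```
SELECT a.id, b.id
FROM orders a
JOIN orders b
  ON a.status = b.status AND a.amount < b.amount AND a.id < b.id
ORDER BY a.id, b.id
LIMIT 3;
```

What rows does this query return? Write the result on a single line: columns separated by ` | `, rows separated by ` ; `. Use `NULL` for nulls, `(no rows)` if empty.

1 | 5 ; 3 | 8 ; 3 | 14

Pairs (a,b) with same status, a.amount < b.amount, a.id < b.id.
status groups: closed:{1,5} draft:{4,6} returned:{3,8,14,18,25,26,34}
Ordered by (a.id, b.id); first 3.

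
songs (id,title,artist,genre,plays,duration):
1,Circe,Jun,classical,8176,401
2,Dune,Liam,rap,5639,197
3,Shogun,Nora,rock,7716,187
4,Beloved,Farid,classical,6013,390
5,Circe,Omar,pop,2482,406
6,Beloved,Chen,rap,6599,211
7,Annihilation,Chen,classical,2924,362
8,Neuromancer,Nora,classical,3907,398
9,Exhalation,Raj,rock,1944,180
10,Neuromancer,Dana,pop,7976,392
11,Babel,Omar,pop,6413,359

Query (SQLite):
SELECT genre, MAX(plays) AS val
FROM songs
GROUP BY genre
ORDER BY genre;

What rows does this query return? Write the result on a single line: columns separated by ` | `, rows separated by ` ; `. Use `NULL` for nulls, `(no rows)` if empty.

classical | 8176 ; pop | 7976 ; rap | 6599 ; rock | 7716

Partition songs by genre; compute MAX(plays) within each group.
  classical: ids {1, 4, 7, 8} → MAX(plays)=8176
  pop: ids {5, 10, 11} → MAX(plays)=7976
  rap: ids {2, 6} → MAX(plays)=6599
  rock: ids {3, 9} → MAX(plays)=7716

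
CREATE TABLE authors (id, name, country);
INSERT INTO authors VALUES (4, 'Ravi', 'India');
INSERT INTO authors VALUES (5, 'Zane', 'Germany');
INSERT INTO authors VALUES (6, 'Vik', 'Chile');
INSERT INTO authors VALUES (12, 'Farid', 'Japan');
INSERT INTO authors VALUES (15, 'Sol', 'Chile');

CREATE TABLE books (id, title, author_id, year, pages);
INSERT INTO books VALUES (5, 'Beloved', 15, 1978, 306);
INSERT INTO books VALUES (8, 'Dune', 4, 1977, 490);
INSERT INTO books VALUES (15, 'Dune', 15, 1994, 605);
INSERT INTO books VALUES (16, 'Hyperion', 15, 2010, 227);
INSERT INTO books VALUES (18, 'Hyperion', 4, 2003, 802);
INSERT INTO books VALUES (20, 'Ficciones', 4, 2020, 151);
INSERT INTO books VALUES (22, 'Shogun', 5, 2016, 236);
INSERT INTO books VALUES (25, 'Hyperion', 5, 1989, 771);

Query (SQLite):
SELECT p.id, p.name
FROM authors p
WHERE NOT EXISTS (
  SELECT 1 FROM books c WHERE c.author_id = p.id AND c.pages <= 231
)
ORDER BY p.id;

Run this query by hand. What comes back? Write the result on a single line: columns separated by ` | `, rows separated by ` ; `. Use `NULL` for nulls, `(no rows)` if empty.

For each authors row, check whether any books with matching author_id has pages <= 231.
Keep rows where that is false.

5 | Zane ; 6 | Vik ; 12 | Farid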